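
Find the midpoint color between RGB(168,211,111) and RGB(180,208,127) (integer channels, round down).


Midpoint: each channel = ⌊(C₁+C₂)/2⌋
R: ⌊(168+180)/2⌋ = 174
G: ⌊(211+208)/2⌋ = 209
B: ⌊(111+127)/2⌋ = 119
= RGB(174, 209, 119)


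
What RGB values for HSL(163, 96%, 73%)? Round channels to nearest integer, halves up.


H=163°, S=0.96, L=0.73
C = (1-|2L-1|)×S = (1-|0.46|)×0.96 = 0.5184
H' = H/60 = 163/60 ≈ 2.7167; X = C×(1-|H' mod 2 - 1|) = 0.37152
m = L - C/2 = 0.73 - 0.2592 = 0.4708
Sector ⌊H'⌋ = 2 → (R',G',B') = (0.0, 0.5184, 0.37152)
RGB = ((R'+m)×255, (G'+m)×255, (B'+m)×255) = (120.054, 252.246, 214.7916)
Round half up → RGB(120, 252, 215)


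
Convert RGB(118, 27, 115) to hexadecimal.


R = 118 → 76 (hex)
G = 27 → 1B (hex)
B = 115 → 73 (hex)
Hex = #761B73


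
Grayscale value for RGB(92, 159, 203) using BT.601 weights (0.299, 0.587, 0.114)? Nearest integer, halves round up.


Gray = 0.299×R + 0.587×G + 0.114×B
Gray = 0.299×92 + 0.587×159 + 0.114×203
Gray = 27.508 + 93.333 + 23.142
Gray = 143.983 → round half up → 144
Gray = 144


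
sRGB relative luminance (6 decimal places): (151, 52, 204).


Linearize each channel (sRGB transfer function): c = v/255; c_lin = c/12.92 if c ≤ 0.04045, else ((c+0.055)/1.055)^2.4
  R: 151/255 ≈ 0.592157 > 0.04045 → ((0.592157+0.055)/1.055)^2.4 ≈ 0.309469
  G: 52/255 ≈ 0.203922 > 0.04045 → ((0.203922+0.055)/1.055)^2.4 ≈ 0.034340
  B: 204/255 ≈ 0.800000 > 0.04045 → ((0.800000+0.055)/1.055)^2.4 ≈ 0.603827
R_lin = 0.309469, G_lin = 0.034340, B_lin = 0.603827
L = 0.2126×R + 0.7152×G + 0.0722×B
L = 0.2126×0.309469 + 0.7152×0.034340 + 0.0722×0.603827
L ≈ 0.133949


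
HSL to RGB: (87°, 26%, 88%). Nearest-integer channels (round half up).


H=87°, S=0.26, L=0.88
C = (1-|2L-1|)×S = (1-|0.76|)×0.26 = 0.0624
H' = H/60 = 87/60 ≈ 1.4500; X = C×(1-|H' mod 2 - 1|) = 0.03432
m = L - C/2 = 0.88 - 0.0312 = 0.8488
Sector ⌊H'⌋ = 1 → (R',G',B') = (0.03432, 0.0624, 0.0)
RGB = ((R'+m)×255, (G'+m)×255, (B'+m)×255) = (225.1956, 232.356, 216.444)
Round half up → RGB(225, 232, 216)


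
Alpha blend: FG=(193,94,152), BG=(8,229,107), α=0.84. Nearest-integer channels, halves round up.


C = α×F + (1-α)×B, with 1-α = 0.16
R: 0.84×193 + 0.16×8 = 162.12 + 1.28 = 163.40 → 163
G: 0.84×94 + 0.16×229 = 78.96 + 36.64 = 115.60 → 116
B: 0.84×152 + 0.16×107 = 127.68 + 17.12 = 144.80 → 145
= RGB(163, 116, 145)


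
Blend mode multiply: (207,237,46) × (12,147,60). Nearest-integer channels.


Multiply: C = A×B/255, rounded to nearest integer
R: 207×12/255 = 2484/255 ≈ 9.741 → 10
G: 237×147/255 = 34839/255 ≈ 136.624 → 137
B: 46×60/255 = 2760/255 ≈ 10.824 → 11
= RGB(10, 137, 11)


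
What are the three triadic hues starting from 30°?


Triadic: equally spaced at 120° intervals
H1 = 30°
H2 = (30 + 120) mod 360 = 150°
H3 = (30 + 240) mod 360 = 270°
Triadic = 30°, 150°, 270°


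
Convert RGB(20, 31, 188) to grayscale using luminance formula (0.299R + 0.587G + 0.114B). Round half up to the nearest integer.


Gray = 0.299×R + 0.587×G + 0.114×B
Gray = 0.299×20 + 0.587×31 + 0.114×188
Gray = 5.980 + 18.197 + 21.432
Gray = 45.609 → round half up → 46
Gray = 46


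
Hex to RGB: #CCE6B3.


CC → 204 (R)
E6 → 230 (G)
B3 → 179 (B)
= RGB(204, 230, 179)


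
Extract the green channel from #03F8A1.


Color: #03F8A1
R = 03 = 3
G = F8 = 248
B = A1 = 161
Green = 248


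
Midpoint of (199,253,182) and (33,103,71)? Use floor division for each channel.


Midpoint: each channel = ⌊(C₁+C₂)/2⌋
R: ⌊(199+33)/2⌋ = 116
G: ⌊(253+103)/2⌋ = 178
B: ⌊(182+71)/2⌋ = 126
= RGB(116, 178, 126)


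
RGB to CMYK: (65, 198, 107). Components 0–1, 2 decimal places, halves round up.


R'=65/255≈0.2549, G'=198/255≈0.7765, B'=107/255≈0.4196
K = 1 - max(R',G',B') = 1 - 198/255 = 57/255 = 0.22352… → 0.22
(1-R'-K)/(1-K) simplifies to (max-R)/max with max = 198:
C = (198-65)/198 = 133/198 = 0.67171… → 0.67
M = (198-198)/198 = 0/198 = 0 → 0.00
Y = (198-107)/198 = 91/198 = 0.45959… → 0.46
= CMYK(0.67, 0.00, 0.46, 0.22)


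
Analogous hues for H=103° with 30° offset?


Base hue: 103°
Left analog: (103 - 30) mod 360 = 73°
Right analog: (103 + 30) mod 360 = 133°
Analogous hues = 73° and 133°


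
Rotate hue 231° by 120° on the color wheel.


New hue = (H + rotation) mod 360
New hue = (231 + 120) mod 360
= 351 mod 360
= 351°


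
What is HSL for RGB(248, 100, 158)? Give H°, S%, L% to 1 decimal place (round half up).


Normalize: R'=248/255≈0.9725, G'=100/255≈0.3922, B'=158/255≈0.6196
Max=248/255, Min=100/255, Δ=Max-Min=148/255
L = (Max+Min)/2 = (248+100)/510 = 348/510 = 0.68235… → L = 68.2%
L > 0.5 → S = Δ/(2-Max-Min) = 148/(510-248-100) = 148/162 = 0.91358… → S = 91.4%
(the 1/255 factors cancel in S and H, so raw channel differences can be used)
Max is R' → H = 60 × (((G-B)/Δ) mod 6) = 60 × (((100-158)/148) mod 6)
  (-58)/148 = -0.3918…; negative, so add 6 → 5.6081…
  H = 60 × 5.6081… = 336.486…° → H = 336.5°
= HSL(336.5°, 91.4%, 68.2%)


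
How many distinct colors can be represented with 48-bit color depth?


Colors = 2^bits = 2^48
= 281,474,976,710,656 colors


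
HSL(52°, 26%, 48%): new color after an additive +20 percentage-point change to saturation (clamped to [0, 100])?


Original S = 26%
Adjustment = +20 percentage points
New S = 26 + (20) = 46
Clamp to [0, 100] → 46
= HSL(52°, 46%, 48%)


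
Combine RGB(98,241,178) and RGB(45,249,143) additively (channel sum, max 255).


Additive: each channel = min(255, C₁+C₂)
R: 98+45 = 143 → 143
G: 241+249 = 490 → 255
B: 178+143 = 321 → 255
= RGB(143, 255, 255)


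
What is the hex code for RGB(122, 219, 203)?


R = 122 → 7A (hex)
G = 219 → DB (hex)
B = 203 → CB (hex)
Hex = #7ADBCB


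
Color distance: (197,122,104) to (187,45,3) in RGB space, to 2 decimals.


d = √[(R₁-R₂)² + (G₁-G₂)² + (B₁-B₂)²]
d = √[(197-187)² + (122-45)² + (104-3)²]
d = √[100 + 5929 + 10201]
d = √16230
d ≈ 127.40


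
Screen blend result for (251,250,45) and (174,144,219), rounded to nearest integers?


Screen: C = 255 - (255-A)×(255-B)/255, rounded to nearest integer
R: 255 - (255-251)×(255-174)/255 = 255 - 324/255 ≈ 255 - 1.271 = 253.729 → 254
G: 255 - (255-250)×(255-144)/255 = 255 - 555/255 ≈ 255 - 2.176 = 252.824 → 253
B: 255 - (255-45)×(255-219)/255 = 255 - 7560/255 ≈ 255 - 29.647 = 225.353 → 225
= RGB(254, 253, 225)


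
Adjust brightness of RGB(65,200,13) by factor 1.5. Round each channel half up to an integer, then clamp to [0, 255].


Multiply each channel by 1.5, round half up, clamp to [0, 255]
R: 65×1.5 = 97.5 → round → 98
G: 200×1.5 = 300 → clamp → 255
B: 13×1.5 = 19.5 → round → 20
= RGB(98, 255, 20)


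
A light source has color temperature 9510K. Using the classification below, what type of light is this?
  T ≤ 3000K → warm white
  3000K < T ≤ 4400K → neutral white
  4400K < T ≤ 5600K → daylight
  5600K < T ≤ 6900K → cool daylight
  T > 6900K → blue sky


Temperature: 9510K
9510K > 6900K → blue sky
Classification: blue sky


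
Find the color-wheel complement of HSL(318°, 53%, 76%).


Complement = opposite side of color wheel = hue + 180°
H' = (318 + 180) mod 360 = 138°
S and L unchanged.
= HSL(138°, 53%, 76%)


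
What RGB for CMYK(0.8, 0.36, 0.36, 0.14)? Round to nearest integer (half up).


R = 255 × (1-C) × (1-K) = 255 × 0.20 × 0.86 = 43.86 → 44
G = 255 × (1-M) × (1-K) = 255 × 0.64 × 0.86 = 140.352 → 140
B = 255 × (1-Y) × (1-K) = 255 × 0.64 × 0.86 = 140.352 → 140
= RGB(44, 140, 140)


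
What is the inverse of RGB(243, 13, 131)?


Invert: (255-R, 255-G, 255-B)
R: 255-243 = 12
G: 255-13 = 242
B: 255-131 = 124
= RGB(12, 242, 124)


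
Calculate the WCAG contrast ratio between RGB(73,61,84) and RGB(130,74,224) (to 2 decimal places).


Linearize each sRGB channel c=v/255: c/12.92 if c ≤ 0.04045 else ((c+0.055)/1.055)^2.4
L = 0.2126×R_lin + 0.7152×G_lin + 0.0722×B_lin
Color 1 (73,61,84):
  R=73: 73/255≈0.2863 > 0.04045 → ((0.2863+0.055)/1.055)^2.4 ≈ 0.06663
  G=61: 61/255≈0.2392 > 0.04045 → ((0.2392+0.055)/1.055)^2.4 ≈ 0.04667
  B=84: 84/255≈0.3294 > 0.04045 → ((0.3294+0.055)/1.055)^2.4 ≈ 0.08866
  L1 = 0.2126×0.06663 + 0.7152×0.04667 + 0.0722×0.08866 ≈ 0.05394
Color 2 (130,74,224):
  R=130: 130/255≈0.5098 > 0.04045 → ((0.5098+0.055)/1.055)^2.4 ≈ 0.22323
  G=74: 74/255≈0.2902 > 0.04045 → ((0.2902+0.055)/1.055)^2.4 ≈ 0.06848
  B=224: 224/255≈0.8784 > 0.04045 → ((0.8784+0.055)/1.055)^2.4 ≈ 0.74540
  L2 = 0.2126×0.22323 + 0.7152×0.06848 + 0.0722×0.74540 ≈ 0.15025
Lighter = 0.15025, Darker = 0.05394
Ratio = (L_lighter + 0.05) / (L_darker + 0.05)
Ratio = (0.15025 + 0.05) / (0.05394 + 0.05) = 0.20025 / 0.10394 ≈ 1.9266
Ratio ≈ 1.93:1


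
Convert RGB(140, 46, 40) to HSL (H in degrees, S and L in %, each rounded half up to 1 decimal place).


Normalize: R'=140/255≈0.5490, G'=46/255≈0.1804, B'=40/255≈0.1569
Max=140/255, Min=40/255, Δ=Max-Min=100/255
L = (Max+Min)/2 = (140+40)/510 = 180/510 = 0.35294… → L = 35.3%
L ≤ 0.5 → S = Δ/(Max+Min) = 100/(140+40) = 100/180 = 0.55555… → S = 55.6%
(the 1/255 factors cancel in S and H, so raw channel differences can be used)
Max is R' → H = 60 × (((G-B)/Δ) mod 6) = 60 × (((46-40)/100) mod 6)
  6/100 = 0.06
  H = 60 × 0.06 = 3.6° → H = 3.6°
= HSL(3.6°, 55.6%, 35.3%)


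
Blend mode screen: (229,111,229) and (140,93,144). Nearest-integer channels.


Screen: C = 255 - (255-A)×(255-B)/255, rounded to nearest integer
R: 255 - (255-229)×(255-140)/255 = 255 - 2990/255 ≈ 255 - 11.725 = 243.275 → 243
G: 255 - (255-111)×(255-93)/255 = 255 - 23328/255 ≈ 255 - 91.482 = 163.518 → 164
B: 255 - (255-229)×(255-144)/255 = 255 - 2886/255 ≈ 255 - 11.318 = 243.682 → 244
= RGB(243, 164, 244)


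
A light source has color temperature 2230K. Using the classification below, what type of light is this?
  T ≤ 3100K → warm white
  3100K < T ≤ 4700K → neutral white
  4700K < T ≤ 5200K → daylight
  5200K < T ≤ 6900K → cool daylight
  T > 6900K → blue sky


Temperature: 2230K
2230K ≤ 3100K → warm white
Classification: warm white


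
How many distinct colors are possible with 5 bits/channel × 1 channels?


Total bits = 5 bits/channel × 1 channels = 5 bits
Distinct colors = 2^5
= 32 colors


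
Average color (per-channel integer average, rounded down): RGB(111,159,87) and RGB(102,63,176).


Midpoint: each channel = ⌊(C₁+C₂)/2⌋
R: ⌊(111+102)/2⌋ = 106
G: ⌊(159+63)/2⌋ = 111
B: ⌊(87+176)/2⌋ = 131
= RGB(106, 111, 131)


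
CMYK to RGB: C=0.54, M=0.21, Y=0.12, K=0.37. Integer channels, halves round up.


R = 255 × (1-C) × (1-K) = 255 × 0.46 × 0.63 = 73.899 → 74
G = 255 × (1-M) × (1-K) = 255 × 0.79 × 0.63 = 126.9135 → 127
B = 255 × (1-Y) × (1-K) = 255 × 0.88 × 0.63 = 141.372 → 141
= RGB(74, 127, 141)


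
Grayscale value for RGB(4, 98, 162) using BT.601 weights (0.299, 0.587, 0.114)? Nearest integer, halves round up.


Gray = 0.299×R + 0.587×G + 0.114×B
Gray = 0.299×4 + 0.587×98 + 0.114×162
Gray = 1.196 + 57.526 + 18.468
Gray = 77.190 → round half up → 77
Gray = 77


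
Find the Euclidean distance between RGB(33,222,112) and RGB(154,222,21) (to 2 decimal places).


d = √[(R₁-R₂)² + (G₁-G₂)² + (B₁-B₂)²]
d = √[(33-154)² + (222-222)² + (112-21)²]
d = √[14641 + 0 + 8281]
d = √22922
d ≈ 151.40


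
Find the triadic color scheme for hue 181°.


Triadic: equally spaced at 120° intervals
H1 = 181°
H2 = (181 + 120) mod 360 = 301°
H3 = (181 + 240) mod 360 = 61°
Triadic = 181°, 301°, 61°


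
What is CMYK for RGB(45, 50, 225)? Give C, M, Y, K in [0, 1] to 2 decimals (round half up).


R'=45/255≈0.1765, G'=50/255≈0.1961, B'=225/255≈0.8824
K = 1 - max(R',G',B') = 1 - 225/255 = 30/255 = 0.11764… → 0.12
(1-R'-K)/(1-K) simplifies to (max-R)/max with max = 225:
C = (225-45)/225 = 180/225 = 0.8 → 0.80
M = (225-50)/225 = 175/225 = 0.77777… → 0.78
Y = (225-225)/225 = 0/225 = 0 → 0.00
= CMYK(0.80, 0.78, 0.00, 0.12)


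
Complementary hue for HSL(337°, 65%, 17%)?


Complement = opposite side of color wheel = hue + 180°
H' = (337 + 180) mod 360 = 157°
S and L unchanged.
= HSL(157°, 65%, 17%)


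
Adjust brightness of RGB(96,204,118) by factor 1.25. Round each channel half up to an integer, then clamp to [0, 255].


Multiply each channel by 1.25, round half up, clamp to [0, 255]
R: 96×1.25 = 120
G: 204×1.25 = 255
B: 118×1.25 = 147.5 → round → 148
= RGB(120, 255, 148)


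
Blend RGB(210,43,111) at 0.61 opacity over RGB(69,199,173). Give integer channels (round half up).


C = α×F + (1-α)×B, with 1-α = 0.39
R: 0.61×210 + 0.39×69 = 128.10 + 26.91 = 155.01 → 155
G: 0.61×43 + 0.39×199 = 26.23 + 77.61 = 103.84 → 104
B: 0.61×111 + 0.39×173 = 67.71 + 67.47 = 135.18 → 135
= RGB(155, 104, 135)


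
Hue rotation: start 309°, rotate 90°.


New hue = (H + rotation) mod 360
New hue = (309 + 90) mod 360
= 399 mod 360
= 39°


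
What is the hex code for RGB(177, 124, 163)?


R = 177 → B1 (hex)
G = 124 → 7C (hex)
B = 163 → A3 (hex)
Hex = #B17CA3


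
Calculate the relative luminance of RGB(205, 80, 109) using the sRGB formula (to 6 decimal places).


Linearize each channel (sRGB transfer function): c = v/255; c_lin = c/12.92 if c ≤ 0.04045, else ((c+0.055)/1.055)^2.4
  R: 205/255 ≈ 0.803922 > 0.04045 → ((0.803922+0.055)/1.055)^2.4 ≈ 0.610496
  G: 80/255 ≈ 0.313725 > 0.04045 → ((0.313725+0.055)/1.055)^2.4 ≈ 0.080220
  B: 109/255 ≈ 0.427451 > 0.04045 → ((0.427451+0.055)/1.055)^2.4 ≈ 0.152926
R_lin = 0.610496, G_lin = 0.080220, B_lin = 0.152926
L = 0.2126×R + 0.7152×G + 0.0722×B
L = 0.2126×0.610496 + 0.7152×0.080220 + 0.0722×0.152926
L ≈ 0.198206


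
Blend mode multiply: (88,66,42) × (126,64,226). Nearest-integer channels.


Multiply: C = A×B/255, rounded to nearest integer
R: 88×126/255 = 11088/255 ≈ 43.482 → 43
G: 66×64/255 = 4224/255 ≈ 16.565 → 17
B: 42×226/255 = 9492/255 ≈ 37.224 → 37
= RGB(43, 17, 37)


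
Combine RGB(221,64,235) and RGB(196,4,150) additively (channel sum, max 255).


Additive: each channel = min(255, C₁+C₂)
R: 221+196 = 417 → 255
G: 64+4 = 68 → 68
B: 235+150 = 385 → 255
= RGB(255, 68, 255)


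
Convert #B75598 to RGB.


B7 → 183 (R)
55 → 85 (G)
98 → 152 (B)
= RGB(183, 85, 152)


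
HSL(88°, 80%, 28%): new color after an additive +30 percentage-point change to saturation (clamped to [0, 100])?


Original S = 80%
Adjustment = +30 percentage points
New S = 80 + (30) = 110
Clamp to [0, 100] → 100
= HSL(88°, 100%, 28%)


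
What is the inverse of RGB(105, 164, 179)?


Invert: (255-R, 255-G, 255-B)
R: 255-105 = 150
G: 255-164 = 91
B: 255-179 = 76
= RGB(150, 91, 76)


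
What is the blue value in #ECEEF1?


Color: #ECEEF1
R = EC = 236
G = EE = 238
B = F1 = 241
Blue = 241


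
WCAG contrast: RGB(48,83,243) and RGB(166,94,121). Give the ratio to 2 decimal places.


Linearize each sRGB channel c=v/255: c/12.92 if c ≤ 0.04045 else ((c+0.055)/1.055)^2.4
L = 0.2126×R_lin + 0.7152×G_lin + 0.0722×B_lin
Color 1 (48,83,243):
  R=48: 48/255≈0.1882 > 0.04045 → ((0.1882+0.055)/1.055)^2.4 ≈ 0.02956
  G=83: 83/255≈0.3255 > 0.04045 → ((0.3255+0.055)/1.055)^2.4 ≈ 0.08650
  B=243: 243/255≈0.9529 > 0.04045 → ((0.9529+0.055)/1.055)^2.4 ≈ 0.89627
  L1 = 0.2126×0.02956 + 0.7152×0.08650 + 0.0722×0.89627 ≈ 0.13286
Color 2 (166,94,121):
  R=166: 166/255≈0.6510 > 0.04045 → ((0.6510+0.055)/1.055)^2.4 ≈ 0.38133
  G=94: 94/255≈0.3686 > 0.04045 → ((0.3686+0.055)/1.055)^2.4 ≈ 0.11193
  B=121: 121/255≈0.4745 > 0.04045 → ((0.4745+0.055)/1.055)^2.4 ≈ 0.19120
  L2 = 0.2126×0.38133 + 0.7152×0.11193 + 0.0722×0.19120 ≈ 0.17493
Lighter = 0.17493, Darker = 0.13286
Ratio = (L_lighter + 0.05) / (L_darker + 0.05)
Ratio = (0.17493 + 0.05) / (0.13286 + 0.05) = 0.22493 / 0.18286 ≈ 1.2301
Ratio ≈ 1.23:1


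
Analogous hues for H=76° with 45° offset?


Base hue: 76°
Left analog: (76 - 45) mod 360 = 31°
Right analog: (76 + 45) mod 360 = 121°
Analogous hues = 31° and 121°


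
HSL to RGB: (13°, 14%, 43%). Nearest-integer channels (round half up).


H=13°, S=0.14, L=0.43
C = (1-|2L-1|)×S = (1-|-0.14|)×0.14 = 0.1204
H' = H/60 = 13/60 ≈ 0.2167; X = C×(1-|H' mod 2 - 1|) ≈ 0.0261
m = L - C/2 = 0.43 - 0.0602 = 0.3698
Sector ⌊H'⌋ = 0 → (R',G',B') = (0.1204, ≈0.0261, 0.0)
RGB = ((R'+m)×255, (G'+m)×255, (B'+m)×255) = (125.001, 100.9511, 94.299)
Round half up → RGB(125, 101, 94)


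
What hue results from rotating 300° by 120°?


New hue = (H + rotation) mod 360
New hue = (300 + 120) mod 360
= 420 mod 360
= 60°


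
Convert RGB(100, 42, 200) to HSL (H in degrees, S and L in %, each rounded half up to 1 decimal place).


Normalize: R'=100/255≈0.3922, G'=42/255≈0.1647, B'=200/255≈0.7843
Max=200/255, Min=42/255, Δ=Max-Min=158/255
L = (Max+Min)/2 = (200+42)/510 = 242/510 = 0.47450… → L = 47.5%
L ≤ 0.5 → S = Δ/(Max+Min) = 158/(200+42) = 158/242 = 0.65289… → S = 65.3%
(the 1/255 factors cancel in S and H, so raw channel differences can be used)
Max is B' → H = 60 × ((R-G)/Δ + 4) = 60 × ((100-42)/158 + 4)
  58/158 + 4 = 0.3670… + 4 = 4.3670…
  H = 60 × 4.3670… = 262.025…° → H = 262.0°
= HSL(262.0°, 65.3%, 47.5%)


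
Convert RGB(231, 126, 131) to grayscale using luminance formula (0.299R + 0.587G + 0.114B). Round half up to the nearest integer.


Gray = 0.299×R + 0.587×G + 0.114×B
Gray = 0.299×231 + 0.587×126 + 0.114×131
Gray = 69.069 + 73.962 + 14.934
Gray = 157.965 → round half up → 158
Gray = 158


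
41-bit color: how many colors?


Colors = 2^bits = 2^41
= 2,199,023,255,552 colors


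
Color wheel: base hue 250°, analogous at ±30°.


Base hue: 250°
Left analog: (250 - 30) mod 360 = 220°
Right analog: (250 + 30) mod 360 = 280°
Analogous hues = 220° and 280°


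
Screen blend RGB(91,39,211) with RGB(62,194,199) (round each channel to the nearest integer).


Screen: C = 255 - (255-A)×(255-B)/255, rounded to nearest integer
R: 255 - (255-91)×(255-62)/255 = 255 - 31652/255 ≈ 255 - 124.125 = 130.875 → 131
G: 255 - (255-39)×(255-194)/255 = 255 - 13176/255 ≈ 255 - 51.671 = 203.329 → 203
B: 255 - (255-211)×(255-199)/255 = 255 - 2464/255 ≈ 255 - 9.663 = 245.337 → 245
= RGB(131, 203, 245)


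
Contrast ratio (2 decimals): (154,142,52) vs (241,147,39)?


Linearize each sRGB channel c=v/255: c/12.92 if c ≤ 0.04045 else ((c+0.055)/1.055)^2.4
L = 0.2126×R_lin + 0.7152×G_lin + 0.0722×B_lin
Color 1 (154,142,52):
  R=154: 154/255≈0.6039 > 0.04045 → ((0.6039+0.055)/1.055)^2.4 ≈ 0.32314
  G=142: 142/255≈0.5569 > 0.04045 → ((0.5569+0.055)/1.055)^2.4 ≈ 0.27050
  B=52: 52/255≈0.2039 > 0.04045 → ((0.2039+0.055)/1.055)^2.4 ≈ 0.03434
  L1 = 0.2126×0.32314 + 0.7152×0.27050 + 0.0722×0.03434 ≈ 0.26464
Color 2 (241,147,39):
  R=241: 241/255≈0.9451 > 0.04045 → ((0.9451+0.055)/1.055)^2.4 ≈ 0.87962
  G=147: 147/255≈0.5765 > 0.04045 → ((0.5765+0.055)/1.055)^2.4 ≈ 0.29177
  B=39: 39/255≈0.1529 > 0.04045 → ((0.1529+0.055)/1.055)^2.4 ≈ 0.02029
  L2 = 0.2126×0.87962 + 0.7152×0.29177 + 0.0722×0.02029 ≈ 0.39715
Lighter = 0.39715, Darker = 0.26464
Ratio = (L_lighter + 0.05) / (L_darker + 0.05)
Ratio = (0.39715 + 0.05) / (0.26464 + 0.05) = 0.44715 / 0.31464 ≈ 1.4211
Ratio ≈ 1.42:1


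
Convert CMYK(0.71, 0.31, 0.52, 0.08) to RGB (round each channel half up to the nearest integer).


R = 255 × (1-C) × (1-K) = 255 × 0.29 × 0.92 = 68.034 → 68
G = 255 × (1-M) × (1-K) = 255 × 0.69 × 0.92 = 161.874 → 162
B = 255 × (1-Y) × (1-K) = 255 × 0.48 × 0.92 = 112.608 → 113
= RGB(68, 162, 113)


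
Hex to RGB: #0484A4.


04 → 4 (R)
84 → 132 (G)
A4 → 164 (B)
= RGB(4, 132, 164)


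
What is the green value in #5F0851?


Color: #5F0851
R = 5F = 95
G = 08 = 8
B = 51 = 81
Green = 8


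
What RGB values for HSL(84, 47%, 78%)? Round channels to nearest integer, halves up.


H=84°, S=0.47, L=0.78
C = (1-|2L-1|)×S = (1-|0.56|)×0.47 = 0.2068
H' = H/60 = 84/60 ≈ 1.4000; X = C×(1-|H' mod 2 - 1|) = 0.12408
m = L - C/2 = 0.78 - 0.1034 = 0.6766
Sector ⌊H'⌋ = 1 → (R',G',B') = (0.12408, 0.2068, 0.0)
RGB = ((R'+m)×255, (G'+m)×255, (B'+m)×255) = (204.1734, 225.267, 172.533)
Round half up → RGB(204, 225, 173)


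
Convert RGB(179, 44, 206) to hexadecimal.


R = 179 → B3 (hex)
G = 44 → 2C (hex)
B = 206 → CE (hex)
Hex = #B32CCE


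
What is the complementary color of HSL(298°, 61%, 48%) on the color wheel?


Complement = opposite side of color wheel = hue + 180°
H' = (298 + 180) mod 360 = 118°
S and L unchanged.
= HSL(118°, 61%, 48%)


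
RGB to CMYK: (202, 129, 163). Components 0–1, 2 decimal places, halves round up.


R'=202/255≈0.7922, G'=129/255≈0.5059, B'=163/255≈0.6392
K = 1 - max(R',G',B') = 1 - 202/255 = 53/255 = 0.20784… → 0.21
(1-R'-K)/(1-K) simplifies to (max-R)/max with max = 202:
C = (202-202)/202 = 0/202 = 0 → 0.00
M = (202-129)/202 = 73/202 = 0.36138… → 0.36
Y = (202-163)/202 = 39/202 = 0.19306… → 0.19
= CMYK(0.00, 0.36, 0.19, 0.21)


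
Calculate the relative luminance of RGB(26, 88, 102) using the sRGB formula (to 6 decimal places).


Linearize each channel (sRGB transfer function): c = v/255; c_lin = c/12.92 if c ≤ 0.04045, else ((c+0.055)/1.055)^2.4
  R: 26/255 ≈ 0.101961 > 0.04045 → ((0.101961+0.055)/1.055)^2.4 ≈ 0.010330
  G: 88/255 ≈ 0.345098 > 0.04045 → ((0.345098+0.055)/1.055)^2.4 ≈ 0.097587
  B: 102/255 ≈ 0.400000 > 0.04045 → ((0.400000+0.055)/1.055)^2.4 ≈ 0.132868
R_lin = 0.010330, G_lin = 0.097587, B_lin = 0.132868
L = 0.2126×R + 0.7152×G + 0.0722×B
L = 0.2126×0.010330 + 0.7152×0.097587 + 0.0722×0.132868
L ≈ 0.081584


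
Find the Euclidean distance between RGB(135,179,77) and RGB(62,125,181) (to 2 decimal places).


d = √[(R₁-R₂)² + (G₁-G₂)² + (B₁-B₂)²]
d = √[(135-62)² + (179-125)² + (77-181)²]
d = √[5329 + 2916 + 10816]
d = √19061
d ≈ 138.06


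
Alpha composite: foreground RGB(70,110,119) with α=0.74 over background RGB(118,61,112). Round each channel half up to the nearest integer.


C = α×F + (1-α)×B, with 1-α = 0.26
R: 0.74×70 + 0.26×118 = 51.80 + 30.68 = 82.48 → 82
G: 0.74×110 + 0.26×61 = 81.40 + 15.86 = 97.26 → 97
B: 0.74×119 + 0.26×112 = 88.06 + 29.12 = 117.18 → 117
= RGB(82, 97, 117)


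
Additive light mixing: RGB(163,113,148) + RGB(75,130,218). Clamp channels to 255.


Additive: each channel = min(255, C₁+C₂)
R: 163+75 = 238 → 238
G: 113+130 = 243 → 243
B: 148+218 = 366 → 255
= RGB(238, 243, 255)


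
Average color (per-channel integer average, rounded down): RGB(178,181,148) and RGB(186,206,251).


Midpoint: each channel = ⌊(C₁+C₂)/2⌋
R: ⌊(178+186)/2⌋ = 182
G: ⌊(181+206)/2⌋ = 193
B: ⌊(148+251)/2⌋ = 199
= RGB(182, 193, 199)


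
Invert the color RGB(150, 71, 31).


Invert: (255-R, 255-G, 255-B)
R: 255-150 = 105
G: 255-71 = 184
B: 255-31 = 224
= RGB(105, 184, 224)


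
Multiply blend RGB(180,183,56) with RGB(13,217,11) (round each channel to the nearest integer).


Multiply: C = A×B/255, rounded to nearest integer
R: 180×13/255 = 2340/255 ≈ 9.176 → 9
G: 183×217/255 = 39711/255 ≈ 155.729 → 156
B: 56×11/255 = 616/255 ≈ 2.416 → 2
= RGB(9, 156, 2)


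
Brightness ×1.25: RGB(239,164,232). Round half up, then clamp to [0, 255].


Multiply each channel by 1.25, round half up, clamp to [0, 255]
R: 239×1.25 = 298.75 → round → 299 → clamp → 255
G: 164×1.25 = 205
B: 232×1.25 = 290 → clamp → 255
= RGB(255, 205, 255)


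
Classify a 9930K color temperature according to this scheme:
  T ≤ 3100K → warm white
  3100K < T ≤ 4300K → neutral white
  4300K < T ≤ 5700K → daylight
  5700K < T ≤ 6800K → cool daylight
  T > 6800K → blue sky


Temperature: 9930K
9930K > 6800K → blue sky
Classification: blue sky


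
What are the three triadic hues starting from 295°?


Triadic: equally spaced at 120° intervals
H1 = 295°
H2 = (295 + 120) mod 360 = 55°
H3 = (295 + 240) mod 360 = 175°
Triadic = 295°, 55°, 175°


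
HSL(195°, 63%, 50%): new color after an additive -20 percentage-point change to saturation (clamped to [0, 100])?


Original S = 63%
Adjustment = -20 percentage points
New S = 63 + (-20) = 43
Clamp to [0, 100] → 43
= HSL(195°, 43%, 50%)


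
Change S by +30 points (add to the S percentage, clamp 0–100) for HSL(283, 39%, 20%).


Original S = 39%
Adjustment = +30 percentage points
New S = 39 + (30) = 69
Clamp to [0, 100] → 69
= HSL(283°, 69%, 20%)


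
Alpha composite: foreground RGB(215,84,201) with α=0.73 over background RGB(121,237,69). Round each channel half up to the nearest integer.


C = α×F + (1-α)×B, with 1-α = 0.27
R: 0.73×215 + 0.27×121 = 156.95 + 32.67 = 189.62 → 190
G: 0.73×84 + 0.27×237 = 61.32 + 63.99 = 125.31 → 125
B: 0.73×201 + 0.27×69 = 146.73 + 18.63 = 165.36 → 165
= RGB(190, 125, 165)


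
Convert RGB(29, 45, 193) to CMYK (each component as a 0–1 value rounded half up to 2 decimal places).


R'=29/255≈0.1137, G'=45/255≈0.1765, B'=193/255≈0.7569
K = 1 - max(R',G',B') = 1 - 193/255 = 62/255 = 0.24313… → 0.24
(1-R'-K)/(1-K) simplifies to (max-R)/max with max = 193:
C = (193-29)/193 = 164/193 = 0.84974… → 0.85
M = (193-45)/193 = 148/193 = 0.76683… → 0.77
Y = (193-193)/193 = 0/193 = 0 → 0.00
= CMYK(0.85, 0.77, 0.00, 0.24)


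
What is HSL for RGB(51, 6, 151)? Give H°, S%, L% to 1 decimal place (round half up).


Normalize: R'=51/255≈0.2000, G'=6/255≈0.0235, B'=151/255≈0.5922
Max=151/255, Min=6/255, Δ=Max-Min=145/255
L = (Max+Min)/2 = (151+6)/510 = 157/510 = 0.30784… → L = 30.8%
L ≤ 0.5 → S = Δ/(Max+Min) = 145/(151+6) = 145/157 = 0.92356… → S = 92.4%
(the 1/255 factors cancel in S and H, so raw channel differences can be used)
Max is B' → H = 60 × ((R-G)/Δ + 4) = 60 × ((51-6)/145 + 4)
  45/145 + 4 = 0.3103… + 4 = 4.3103…
  H = 60 × 4.3103… = 258.620…° → H = 258.6°
= HSL(258.6°, 92.4%, 30.8%)


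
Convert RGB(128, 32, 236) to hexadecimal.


R = 128 → 80 (hex)
G = 32 → 20 (hex)
B = 236 → EC (hex)
Hex = #8020EC


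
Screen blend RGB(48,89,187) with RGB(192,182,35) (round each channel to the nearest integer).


Screen: C = 255 - (255-A)×(255-B)/255, rounded to nearest integer
R: 255 - (255-48)×(255-192)/255 = 255 - 13041/255 ≈ 255 - 51.141 = 203.859 → 204
G: 255 - (255-89)×(255-182)/255 = 255 - 12118/255 ≈ 255 - 47.522 = 207.478 → 207
B: 255 - (255-187)×(255-35)/255 = 255 - 14960/255 ≈ 255 - 58.667 = 196.333 → 196
= RGB(204, 207, 196)


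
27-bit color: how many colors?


Colors = 2^bits = 2^27
= 134,217,728 colors


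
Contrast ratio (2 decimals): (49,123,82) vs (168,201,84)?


Linearize each sRGB channel c=v/255: c/12.92 if c ≤ 0.04045 else ((c+0.055)/1.055)^2.4
L = 0.2126×R_lin + 0.7152×G_lin + 0.0722×B_lin
Color 1 (49,123,82):
  R=49: 49/255≈0.1922 > 0.04045 → ((0.1922+0.055)/1.055)^2.4 ≈ 0.03071
  G=123: 123/255≈0.4824 > 0.04045 → ((0.4824+0.055)/1.055)^2.4 ≈ 0.19807
  B=82: 82/255≈0.3216 > 0.04045 → ((0.3216+0.055)/1.055)^2.4 ≈ 0.08438
  L1 = 0.2126×0.03071 + 0.7152×0.19807 + 0.0722×0.08438 ≈ 0.15428
Color 2 (168,201,84):
  R=168: 168/255≈0.6588 > 0.04045 → ((0.6588+0.055)/1.055)^2.4 ≈ 0.39157
  G=201: 201/255≈0.7882 > 0.04045 → ((0.7882+0.055)/1.055)^2.4 ≈ 0.58408
  B=84: 84/255≈0.3294 > 0.04045 → ((0.3294+0.055)/1.055)^2.4 ≈ 0.08866
  L2 = 0.2126×0.39157 + 0.7152×0.58408 + 0.0722×0.08866 ≈ 0.50738
Lighter = 0.50738, Darker = 0.15428
Ratio = (L_lighter + 0.05) / (L_darker + 0.05)
Ratio = (0.50738 + 0.05) / (0.15428 + 0.05) = 0.55738 / 0.20428 ≈ 2.7285
Ratio ≈ 2.73:1


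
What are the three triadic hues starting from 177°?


Triadic: equally spaced at 120° intervals
H1 = 177°
H2 = (177 + 120) mod 360 = 297°
H3 = (177 + 240) mod 360 = 57°
Triadic = 177°, 297°, 57°


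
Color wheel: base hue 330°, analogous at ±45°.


Base hue: 330°
Left analog: (330 - 45) mod 360 = 285°
Right analog: (330 + 45) mod 360 = 15°
Analogous hues = 285° and 15°


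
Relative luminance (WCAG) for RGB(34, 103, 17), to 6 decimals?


Linearize each channel (sRGB transfer function): c = v/255; c_lin = c/12.92 if c ≤ 0.04045, else ((c+0.055)/1.055)^2.4
  R: 34/255 ≈ 0.133333 > 0.04045 → ((0.133333+0.055)/1.055)^2.4 ≈ 0.015996
  G: 103/255 ≈ 0.403922 > 0.04045 → ((0.403922+0.055)/1.055)^2.4 ≈ 0.135633
  B: 17/255 ≈ 0.066667 > 0.04045 → ((0.066667+0.055)/1.055)^2.4 ≈ 0.005605
R_lin = 0.015996, G_lin = 0.135633, B_lin = 0.005605
L = 0.2126×R + 0.7152×G + 0.0722×B
L = 0.2126×0.015996 + 0.7152×0.135633 + 0.0722×0.005605
L ≈ 0.100810


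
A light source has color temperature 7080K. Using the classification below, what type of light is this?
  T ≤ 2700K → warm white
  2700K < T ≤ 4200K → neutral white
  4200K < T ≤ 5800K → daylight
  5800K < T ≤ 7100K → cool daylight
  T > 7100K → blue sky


Temperature: 7080K
5800K < 7080K ≤ 7100K → cool daylight
Classification: cool daylight


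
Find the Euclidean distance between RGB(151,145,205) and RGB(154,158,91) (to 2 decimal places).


d = √[(R₁-R₂)² + (G₁-G₂)² + (B₁-B₂)²]
d = √[(151-154)² + (145-158)² + (205-91)²]
d = √[9 + 169 + 12996]
d = √13174
d ≈ 114.78


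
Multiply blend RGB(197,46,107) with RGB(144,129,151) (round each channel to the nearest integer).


Multiply: C = A×B/255, rounded to nearest integer
R: 197×144/255 = 28368/255 ≈ 111.247 → 111
G: 46×129/255 = 5934/255 ≈ 23.271 → 23
B: 107×151/255 = 16157/255 ≈ 63.361 → 63
= RGB(111, 23, 63)


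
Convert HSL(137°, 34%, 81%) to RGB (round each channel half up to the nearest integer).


H=137°, S=0.34, L=0.81
C = (1-|2L-1|)×S = (1-|0.62|)×0.34 = 0.1292
H' = H/60 = 137/60 ≈ 2.2833; X = C×(1-|H' mod 2 - 1|) ≈ 0.0366
m = L - C/2 = 0.81 - 0.0646 = 0.7454
Sector ⌊H'⌋ = 2 → (R',G',B') = (0.0, 0.1292, ≈0.0366)
RGB = ((R'+m)×255, (G'+m)×255, (B'+m)×255) = (190.077, 223.023, 199.4117)
Round half up → RGB(190, 223, 199)


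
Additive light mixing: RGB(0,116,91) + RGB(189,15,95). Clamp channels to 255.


Additive: each channel = min(255, C₁+C₂)
R: 0+189 = 189 → 189
G: 116+15 = 131 → 131
B: 91+95 = 186 → 186
= RGB(189, 131, 186)


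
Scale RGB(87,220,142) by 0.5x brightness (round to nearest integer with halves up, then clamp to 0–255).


Multiply each channel by 0.5, round half up, clamp to [0, 255]
R: 87×0.5 = 43.5 → round → 44
G: 220×0.5 = 110
B: 142×0.5 = 71
= RGB(44, 110, 71)


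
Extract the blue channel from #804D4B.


Color: #804D4B
R = 80 = 128
G = 4D = 77
B = 4B = 75
Blue = 75


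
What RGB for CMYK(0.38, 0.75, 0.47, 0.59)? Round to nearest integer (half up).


R = 255 × (1-C) × (1-K) = 255 × 0.62 × 0.41 = 64.821 → 65
G = 255 × (1-M) × (1-K) = 255 × 0.25 × 0.41 = 26.1375 → 26
B = 255 × (1-Y) × (1-K) = 255 × 0.53 × 0.41 = 55.4115 → 55
= RGB(65, 26, 55)


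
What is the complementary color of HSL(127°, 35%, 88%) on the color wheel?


Complement = opposite side of color wheel = hue + 180°
H' = (127 + 180) mod 360 = 307°
S and L unchanged.
= HSL(307°, 35%, 88%)


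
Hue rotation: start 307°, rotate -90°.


New hue = (H + rotation) mod 360
New hue = (307 -90) mod 360
= 217 mod 360
= 217°


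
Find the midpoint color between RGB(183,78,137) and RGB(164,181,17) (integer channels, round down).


Midpoint: each channel = ⌊(C₁+C₂)/2⌋
R: ⌊(183+164)/2⌋ = 173
G: ⌊(78+181)/2⌋ = 129
B: ⌊(137+17)/2⌋ = 77
= RGB(173, 129, 77)


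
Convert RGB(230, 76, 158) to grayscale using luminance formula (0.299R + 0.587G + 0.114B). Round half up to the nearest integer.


Gray = 0.299×R + 0.587×G + 0.114×B
Gray = 0.299×230 + 0.587×76 + 0.114×158
Gray = 68.770 + 44.612 + 18.012
Gray = 131.394 → round half up → 131
Gray = 131


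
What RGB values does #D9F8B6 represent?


D9 → 217 (R)
F8 → 248 (G)
B6 → 182 (B)
= RGB(217, 248, 182)


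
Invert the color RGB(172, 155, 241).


Invert: (255-R, 255-G, 255-B)
R: 255-172 = 83
G: 255-155 = 100
B: 255-241 = 14
= RGB(83, 100, 14)


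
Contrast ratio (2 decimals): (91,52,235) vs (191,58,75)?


Linearize each sRGB channel c=v/255: c/12.92 if c ≤ 0.04045 else ((c+0.055)/1.055)^2.4
L = 0.2126×R_lin + 0.7152×G_lin + 0.0722×B_lin
Color 1 (91,52,235):
  R=91: 91/255≈0.3569 > 0.04045 → ((0.3569+0.055)/1.055)^2.4 ≈ 0.10462
  G=52: 52/255≈0.2039 > 0.04045 → ((0.2039+0.055)/1.055)^2.4 ≈ 0.03434
  B=235: 235/255≈0.9216 > 0.04045 → ((0.9216+0.055)/1.055)^2.4 ≈ 0.83077
  L1 = 0.2126×0.10462 + 0.7152×0.03434 + 0.0722×0.83077 ≈ 0.10678
Color 2 (191,58,75):
  R=191: 191/255≈0.7490 > 0.04045 → ((0.7490+0.055)/1.055)^2.4 ≈ 0.52100
  G=58: 58/255≈0.2275 > 0.04045 → ((0.2275+0.055)/1.055)^2.4 ≈ 0.04231
  B=75: 75/255≈0.2941 > 0.04045 → ((0.2941+0.055)/1.055)^2.4 ≈ 0.07036
  L2 = 0.2126×0.52100 + 0.7152×0.04231 + 0.0722×0.07036 ≈ 0.14610
Lighter = 0.14610, Darker = 0.10678
Ratio = (L_lighter + 0.05) / (L_darker + 0.05)
Ratio = (0.14610 + 0.05) / (0.10678 + 0.05) = 0.19610 / 0.15678 ≈ 1.2508
Ratio ≈ 1.25:1


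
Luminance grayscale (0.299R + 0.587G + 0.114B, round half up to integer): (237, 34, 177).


Gray = 0.299×R + 0.587×G + 0.114×B
Gray = 0.299×237 + 0.587×34 + 0.114×177
Gray = 70.863 + 19.958 + 20.178
Gray = 110.999 → round half up → 111
Gray = 111


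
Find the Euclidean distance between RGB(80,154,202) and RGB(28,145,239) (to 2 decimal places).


d = √[(R₁-R₂)² + (G₁-G₂)² + (B₁-B₂)²]
d = √[(80-28)² + (154-145)² + (202-239)²]
d = √[2704 + 81 + 1369]
d = √4154
d ≈ 64.45


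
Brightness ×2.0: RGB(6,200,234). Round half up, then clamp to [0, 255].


Multiply each channel by 2.0, round half up, clamp to [0, 255]
R: 6×2.0 = 12
G: 200×2.0 = 400 → clamp → 255
B: 234×2.0 = 468 → clamp → 255
= RGB(12, 255, 255)


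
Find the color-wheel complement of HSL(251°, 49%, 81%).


Complement = opposite side of color wheel = hue + 180°
H' = (251 + 180) mod 360 = 71°
S and L unchanged.
= HSL(71°, 49%, 81%)


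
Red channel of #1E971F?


Color: #1E971F
R = 1E = 30
G = 97 = 151
B = 1F = 31
Red = 30


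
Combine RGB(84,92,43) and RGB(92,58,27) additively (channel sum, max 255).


Additive: each channel = min(255, C₁+C₂)
R: 84+92 = 176 → 176
G: 92+58 = 150 → 150
B: 43+27 = 70 → 70
= RGB(176, 150, 70)


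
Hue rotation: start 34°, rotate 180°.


New hue = (H + rotation) mod 360
New hue = (34 + 180) mod 360
= 214 mod 360
= 214°


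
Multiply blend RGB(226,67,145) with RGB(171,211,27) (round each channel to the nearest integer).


Multiply: C = A×B/255, rounded to nearest integer
R: 226×171/255 = 38646/255 ≈ 151.553 → 152
G: 67×211/255 = 14137/255 ≈ 55.439 → 55
B: 145×27/255 = 3915/255 ≈ 15.353 → 15
= RGB(152, 55, 15)


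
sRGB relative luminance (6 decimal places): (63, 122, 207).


Linearize each channel (sRGB transfer function): c = v/255; c_lin = c/12.92 if c ≤ 0.04045, else ((c+0.055)/1.055)^2.4
  R: 63/255 ≈ 0.247059 > 0.04045 → ((0.247059+0.055)/1.055)^2.4 ≈ 0.049707
  G: 122/255 ≈ 0.478431 > 0.04045 → ((0.478431+0.055)/1.055)^2.4 ≈ 0.194618
  B: 207/255 ≈ 0.811765 > 0.04045 → ((0.811765+0.055)/1.055)^2.4 ≈ 0.623960
R_lin = 0.049707, G_lin = 0.194618, B_lin = 0.623960
L = 0.2126×R + 0.7152×G + 0.0722×B
L = 0.2126×0.049707 + 0.7152×0.194618 + 0.0722×0.623960
L ≈ 0.194808


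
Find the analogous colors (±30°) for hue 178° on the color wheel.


Base hue: 178°
Left analog: (178 - 30) mod 360 = 148°
Right analog: (178 + 30) mod 360 = 208°
Analogous hues = 148° and 208°


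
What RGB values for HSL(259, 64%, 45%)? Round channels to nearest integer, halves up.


H=259°, S=0.64, L=0.45
C = (1-|2L-1|)×S = (1-|-0.10|)×0.64 = 0.576
H' = H/60 = 259/60 ≈ 4.3167; X = C×(1-|H' mod 2 - 1|) = 0.1824
m = L - C/2 = 0.45 - 0.288 = 0.162
Sector ⌊H'⌋ = 4 → (R',G',B') = (0.1824, 0.0, 0.576)
RGB = ((R'+m)×255, (G'+m)×255, (B'+m)×255) = (87.822, 41.31, 188.19)
Round half up → RGB(88, 41, 188)


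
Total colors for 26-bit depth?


Colors = 2^bits = 2^26
= 67,108,864 colors


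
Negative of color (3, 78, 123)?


Invert: (255-R, 255-G, 255-B)
R: 255-3 = 252
G: 255-78 = 177
B: 255-123 = 132
= RGB(252, 177, 132)


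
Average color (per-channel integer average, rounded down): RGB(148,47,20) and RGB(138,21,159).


Midpoint: each channel = ⌊(C₁+C₂)/2⌋
R: ⌊(148+138)/2⌋ = 143
G: ⌊(47+21)/2⌋ = 34
B: ⌊(20+159)/2⌋ = 89
= RGB(143, 34, 89)


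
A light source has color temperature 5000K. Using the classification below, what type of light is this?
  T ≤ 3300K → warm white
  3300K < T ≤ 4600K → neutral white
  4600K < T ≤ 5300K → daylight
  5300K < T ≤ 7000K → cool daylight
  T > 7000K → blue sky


Temperature: 5000K
4600K < 5000K ≤ 5300K → daylight
Classification: daylight


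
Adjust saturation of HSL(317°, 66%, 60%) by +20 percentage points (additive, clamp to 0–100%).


Original S = 66%
Adjustment = +20 percentage points
New S = 66 + (20) = 86
Clamp to [0, 100] → 86
= HSL(317°, 86%, 60%)


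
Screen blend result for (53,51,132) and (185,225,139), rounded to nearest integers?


Screen: C = 255 - (255-A)×(255-B)/255, rounded to nearest integer
R: 255 - (255-53)×(255-185)/255 = 255 - 14140/255 ≈ 255 - 55.451 = 199.549 → 200
G: 255 - (255-51)×(255-225)/255 = 255 - 6120/255 ≈ 255 - 24.000 = 231.000 → 231
B: 255 - (255-132)×(255-139)/255 = 255 - 14268/255 ≈ 255 - 55.953 = 199.047 → 199
= RGB(200, 231, 199)


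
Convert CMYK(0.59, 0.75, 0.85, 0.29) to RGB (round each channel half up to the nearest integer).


R = 255 × (1-C) × (1-K) = 255 × 0.41 × 0.71 = 74.2305 → 74
G = 255 × (1-M) × (1-K) = 255 × 0.25 × 0.71 = 45.2625 → 45
B = 255 × (1-Y) × (1-K) = 255 × 0.15 × 0.71 = 27.1575 → 27
= RGB(74, 45, 27)


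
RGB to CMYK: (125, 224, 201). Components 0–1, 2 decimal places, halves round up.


R'=125/255≈0.4902, G'=224/255≈0.8784, B'=201/255≈0.7882
K = 1 - max(R',G',B') = 1 - 224/255 = 31/255 = 0.12156… → 0.12
(1-R'-K)/(1-K) simplifies to (max-R)/max with max = 224:
C = (224-125)/224 = 99/224 = 0.44196… → 0.44
M = (224-224)/224 = 0/224 = 0 → 0.00
Y = (224-201)/224 = 23/224 = 0.10267… → 0.10
= CMYK(0.44, 0.00, 0.10, 0.12)


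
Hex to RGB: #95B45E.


95 → 149 (R)
B4 → 180 (G)
5E → 94 (B)
= RGB(149, 180, 94)


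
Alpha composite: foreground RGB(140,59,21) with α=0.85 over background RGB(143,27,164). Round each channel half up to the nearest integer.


C = α×F + (1-α)×B, with 1-α = 0.15
R: 0.85×140 + 0.15×143 = 119.00 + 21.45 = 140.45 → 140
G: 0.85×59 + 0.15×27 = 50.15 + 4.05 = 54.20 → 54
B: 0.85×21 + 0.15×164 = 17.85 + 24.60 = 42.45 → 42
= RGB(140, 54, 42)


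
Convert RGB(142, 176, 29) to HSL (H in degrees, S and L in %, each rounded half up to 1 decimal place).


Normalize: R'=142/255≈0.5569, G'=176/255≈0.6902, B'=29/255≈0.1137
Max=176/255, Min=29/255, Δ=Max-Min=147/255
L = (Max+Min)/2 = (176+29)/510 = 205/510 = 0.40196… → L = 40.2%
L ≤ 0.5 → S = Δ/(Max+Min) = 147/(176+29) = 147/205 = 0.71707… → S = 71.7%
(the 1/255 factors cancel in S and H, so raw channel differences can be used)
Max is G' → H = 60 × ((B-R)/Δ + 2) = 60 × ((29-142)/147 + 2)
  -113/147 + 2 = -0.7687… + 2 = 1.2312…
  H = 60 × 1.2312… = 73.877…° → H = 73.9°
= HSL(73.9°, 71.7%, 40.2%)
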